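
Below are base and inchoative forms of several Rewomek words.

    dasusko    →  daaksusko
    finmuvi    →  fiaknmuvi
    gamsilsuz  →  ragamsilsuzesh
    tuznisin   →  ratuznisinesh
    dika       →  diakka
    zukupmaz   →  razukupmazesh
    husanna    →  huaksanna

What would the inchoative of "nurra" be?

"nurra" ends in a vowel. The stems ending in a vowel (husanna → huaksanna, dika → diakka, dasusko → daaksusko) insert -ak- after the first vowel.
The other pattern: stems ending in a consonant add ra- … -esh around the stem.
So nurra → nuakrra.

nuakrra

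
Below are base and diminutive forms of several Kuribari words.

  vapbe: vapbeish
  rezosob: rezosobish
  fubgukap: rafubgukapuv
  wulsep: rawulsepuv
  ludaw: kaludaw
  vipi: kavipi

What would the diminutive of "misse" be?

misseish

vapbe and wulsep both have last vowel 'e' yet inflect differently (vapbeish, rawulsepuv), so the last vowel is not what conditions the rule; the final letter is.
"misse" ends in -e. The one such stem in the data (vapbe → vapbeish) adds -ish, so the same rule applies.
So misse → misseish.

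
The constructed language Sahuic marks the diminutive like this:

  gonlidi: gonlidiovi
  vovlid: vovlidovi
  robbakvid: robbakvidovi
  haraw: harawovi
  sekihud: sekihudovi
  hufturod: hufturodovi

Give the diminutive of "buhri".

buhriovi

Every pair shown (gonlidi → gonlidiovi, vovlid → vovlidovi, robbakvid → robbakvidovi, …) follows the same rule: add -ovi.
So buhri → buhriovi.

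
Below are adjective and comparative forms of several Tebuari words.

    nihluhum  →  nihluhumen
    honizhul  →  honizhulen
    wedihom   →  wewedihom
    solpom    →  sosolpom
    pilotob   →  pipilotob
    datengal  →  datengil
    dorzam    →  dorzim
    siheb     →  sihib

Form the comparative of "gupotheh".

gupothih

nihluhum and wedihom both end in -m yet inflect differently (nihluhumen, wewedihom), so the final letter is not what conditions the rule; the last vowel is.
"gupotheh" has last vowel 'e'. The one such stem in the data (siheb → sihib) changes the last vowel to 'i' (as do datengal, dorzam), so the same rule applies.
The other patterns: stems whose last vowel is 'u' add -en; stems whose last vowel is 'o' repeat the first consonant+vowel as a prefix.
So gupotheh → gupothih.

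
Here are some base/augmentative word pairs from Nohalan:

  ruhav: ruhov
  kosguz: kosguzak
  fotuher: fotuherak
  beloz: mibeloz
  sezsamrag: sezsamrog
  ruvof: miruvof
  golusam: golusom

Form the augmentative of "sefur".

kosguz and beloz both end in -z yet inflect differently (kosguzak, mibeloz), so the final letter is not what conditions the rule; the last vowel is.
"sefur" has last vowel 'u'. The one such stem in the data (kosguz → kosguzak) adds -ak, so the same rule applies.
So sefur → sefurak.

sefurak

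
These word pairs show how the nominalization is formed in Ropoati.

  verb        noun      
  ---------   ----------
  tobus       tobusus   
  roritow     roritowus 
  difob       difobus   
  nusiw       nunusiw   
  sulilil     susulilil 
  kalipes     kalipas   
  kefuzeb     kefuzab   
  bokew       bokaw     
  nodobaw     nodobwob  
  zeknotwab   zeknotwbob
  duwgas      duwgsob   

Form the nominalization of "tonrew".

roritow and nusiw both end in -w yet inflect differently (roritowus, nunusiw), so the final letter is not what conditions the rule; the last vowel is.
"tonrew" has last vowel 'e'. The stems whose last vowel is 'e' (kalipes → kalipas, kefuzeb → kefuzab, bokew → bokaw) change the last vowel to 'a'.
The other patterns: stems whose last vowel is 'o' or 'u' add -us; stems whose last vowel is 'i' repeat the first consonant+vowel as a prefix; stems whose last vowel is 'a' delete the last vowel and add -ob.
So tonrew → tonraw.

tonraw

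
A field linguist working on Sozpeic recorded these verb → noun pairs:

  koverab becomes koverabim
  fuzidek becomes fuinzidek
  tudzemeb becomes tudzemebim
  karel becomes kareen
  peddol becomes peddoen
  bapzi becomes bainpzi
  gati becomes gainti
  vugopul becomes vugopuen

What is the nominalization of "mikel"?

mikeen

"mikel" ends in -l. The stems ending in -l (karel → kareen, peddol → peddoen, vugopul → vugopuen) drop the final letter and add -en.
The other patterns: stems ending in -b add -im; stems ending in -i or -k insert -in- after the first vowel.
So mikel → mikeen.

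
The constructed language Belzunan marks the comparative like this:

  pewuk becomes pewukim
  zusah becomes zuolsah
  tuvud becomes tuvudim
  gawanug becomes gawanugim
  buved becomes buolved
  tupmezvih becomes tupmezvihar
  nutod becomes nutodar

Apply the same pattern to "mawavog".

mawavogar

nutod and tuvud both end in -d yet inflect differently (nutodar, tuvudim), so the final letter is not what conditions the rule; the last vowel is.
"mawavog" has last vowel 'o'. The one such stem in the data (nutod → nutodar) adds -ar, so the same rule applies.
The other patterns: stems whose last vowel is 'u' add -im; stems whose last vowel is 'a' or 'e' insert -ol- after the first vowel.
So mawavog → mawavogar.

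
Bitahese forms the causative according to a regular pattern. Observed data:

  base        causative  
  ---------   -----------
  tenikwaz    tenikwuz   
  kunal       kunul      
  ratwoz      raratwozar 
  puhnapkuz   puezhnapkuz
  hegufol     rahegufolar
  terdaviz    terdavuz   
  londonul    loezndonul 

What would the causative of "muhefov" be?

"muhefov" has last vowel 'o'. The stems whose last vowel is 'o' (ratwoz → raratwozar, hegufol → rahegufolar) add ra- … -ar around the stem.
The other patterns: stems whose last vowel is 'u' insert -ez- after the first vowel; stems whose last vowel is 'a' or 'i' change the last vowel to 'u'.
So muhefov → ramuhefovar.

ramuhefovar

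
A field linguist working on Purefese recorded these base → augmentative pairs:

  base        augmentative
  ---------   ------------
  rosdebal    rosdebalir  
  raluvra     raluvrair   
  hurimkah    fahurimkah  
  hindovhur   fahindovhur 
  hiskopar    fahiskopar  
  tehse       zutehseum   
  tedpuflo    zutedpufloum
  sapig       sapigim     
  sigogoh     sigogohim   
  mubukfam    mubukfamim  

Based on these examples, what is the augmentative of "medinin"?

medininim

hurimkah and sigogoh both end in -h yet inflect differently (fahurimkah, sigogohim), so the final letter is not what conditions the rule; the first letter is.
"medinin" begins with m-. The one such stem in the data (mubukfam → mubukfamim) adds -im, so the same rule applies.
The other patterns: stems beginning with r- add -ir; stems beginning with h- add the prefix fa-; stems beginning with t- add zu- … -um around the stem.
So medinin → medininim.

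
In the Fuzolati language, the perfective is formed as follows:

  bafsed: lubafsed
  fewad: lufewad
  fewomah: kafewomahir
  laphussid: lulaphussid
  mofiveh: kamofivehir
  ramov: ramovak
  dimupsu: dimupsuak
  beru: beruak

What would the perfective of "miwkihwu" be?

"miwkihwu" ends in -u. The stems ending in -u (dimupsu → dimupsuak, beru → beruak) add -ak.
So miwkihwu → miwkihwuak.

miwkihwuak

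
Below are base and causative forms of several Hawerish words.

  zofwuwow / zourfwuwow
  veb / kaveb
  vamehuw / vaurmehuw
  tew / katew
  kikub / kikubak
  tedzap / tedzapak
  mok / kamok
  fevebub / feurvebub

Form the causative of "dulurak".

veb and kikub both end in -b yet inflect differently (kaveb, kikubak), so the final letter is not what conditions the rule; the number of vowels is.
"dulurak" has 3 vowels. The stems with 3 vowels (fevebub → feurvebub, vamehuw → vaurmehuw, zofwuwow → zourfwuwow) insert -ur- after the first vowel.
So dulurak → duurlurak.

duurlurak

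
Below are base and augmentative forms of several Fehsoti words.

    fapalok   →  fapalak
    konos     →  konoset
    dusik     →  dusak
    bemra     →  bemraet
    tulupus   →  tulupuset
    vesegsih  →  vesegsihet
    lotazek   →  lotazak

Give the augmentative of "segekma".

dusik and vesegsih both have last vowel 'i' yet inflect differently (dusak, vesegsihet), so the last vowel is not what conditions the rule; the final letter is.
"segekma" ends in -a. The one such stem in the data (bemra → bemraet) adds -et, so the same rule applies.
The other pattern: stems ending in -k change the last vowel to 'a'.
So segekma → segekmaet.

segekmaet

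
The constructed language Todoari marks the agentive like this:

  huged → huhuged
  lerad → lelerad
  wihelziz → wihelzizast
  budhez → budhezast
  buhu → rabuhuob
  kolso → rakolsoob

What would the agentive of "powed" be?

huged and budhez both have last vowel 'e' yet inflect differently (huhuged, budhezast), so the last vowel is not what conditions the rule; the final letter is.
"powed" ends in -d. The stems ending in -d (huged → huhuged, lerad → lelerad) repeat the first consonant+vowel as a prefix.
So powed → popowed.

popowed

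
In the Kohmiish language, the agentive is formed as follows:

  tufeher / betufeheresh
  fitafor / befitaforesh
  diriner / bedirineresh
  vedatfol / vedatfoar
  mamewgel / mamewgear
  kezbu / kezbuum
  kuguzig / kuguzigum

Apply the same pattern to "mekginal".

mekginaar

fitafor and vedatfol both have last vowel 'o' yet inflect differently (befitaforesh, vedatfoar), so the last vowel is not what conditions the rule; the final letter is.
"mekginal" ends in -l. The stems ending in -l (vedatfol → vedatfoar, mamewgel → mamewgear) drop the final letter and add -ar.
So mekginal → mekginaar.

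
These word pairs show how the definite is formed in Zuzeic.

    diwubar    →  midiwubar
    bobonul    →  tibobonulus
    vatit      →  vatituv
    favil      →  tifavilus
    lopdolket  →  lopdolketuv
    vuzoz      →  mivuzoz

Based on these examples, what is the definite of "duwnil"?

tiduwnilus

favil and vatit both have last vowel 'i' yet inflect differently (tifavilus, vatituv), so the last vowel is not what conditions the rule; the final letter is.
"duwnil" ends in -l. The stems ending in -l (bobonul → tibobonulus, favil → tifavilus) add ti- … -us around the stem.
The other patterns: stems ending in -t add -uv; stems ending in -r or -z add the prefix mi-.
So duwnil → tiduwnilus.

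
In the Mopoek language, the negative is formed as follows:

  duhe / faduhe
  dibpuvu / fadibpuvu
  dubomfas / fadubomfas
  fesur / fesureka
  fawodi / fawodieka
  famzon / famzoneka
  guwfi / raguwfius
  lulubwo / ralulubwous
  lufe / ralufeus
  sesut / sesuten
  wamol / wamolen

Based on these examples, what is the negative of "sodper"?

sodperen

fawodi and guwfi both end in -i yet inflect differently (fawodieka, raguwfius), so the final letter is not what conditions the rule; the first letter is.
"sodper" begins with s-. The one such stem in the data (sesut → sesuten) adds -en, so the same rule applies.
The other patterns: stems beginning with d- add the prefix fa-; stems beginning with f- add -eka; stems beginning with g- or l- add ra- … -us around the stem.
So sodper → sodperen.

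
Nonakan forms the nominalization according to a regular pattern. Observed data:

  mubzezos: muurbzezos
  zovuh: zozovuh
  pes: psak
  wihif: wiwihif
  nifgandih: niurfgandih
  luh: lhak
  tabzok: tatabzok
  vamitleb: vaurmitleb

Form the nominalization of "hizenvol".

luh and zovuh both end in -h yet inflect differently (lhak, zozovuh), so the final letter is not what conditions the rule; the number of vowels is.
"hizenvol" has 3 vowels. The stems with 3 vowels (nifgandih → niurfgandih, vamitleb → vaurmitleb, mubzezos → muurbzezos) insert -ur- after the first vowel.
The other patterns: stems with 1 vowel delete the last vowel and add -ak; stems with 2 vowels repeat the first consonant+vowel as a prefix.
So hizenvol → hiurzenvol.

hiurzenvol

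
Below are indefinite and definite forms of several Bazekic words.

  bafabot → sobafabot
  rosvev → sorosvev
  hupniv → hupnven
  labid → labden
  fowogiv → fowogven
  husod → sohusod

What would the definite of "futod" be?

sofutod

hupniv and rosvev both end in -v yet inflect differently (hupnven, sorosvev), so the final letter is not what conditions the rule; the last vowel is.
"futod" has last vowel 'o'. The stems whose last vowel is 'o' (husod → sohusod, bafabot → sobafabot) add the prefix so-.
The other pattern: stems whose last vowel is 'i' delete the last vowel and add -en.
So futod → sofutod.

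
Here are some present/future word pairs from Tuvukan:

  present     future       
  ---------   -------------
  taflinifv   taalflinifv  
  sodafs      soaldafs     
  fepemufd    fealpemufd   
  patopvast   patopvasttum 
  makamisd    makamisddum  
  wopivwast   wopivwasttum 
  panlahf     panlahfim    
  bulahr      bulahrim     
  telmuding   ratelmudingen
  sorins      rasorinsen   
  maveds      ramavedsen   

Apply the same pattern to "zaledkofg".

zaalledkofg

fepemufd and makamisd both end in -d yet inflect differently (fealpemufd, makamisddum), so the final letter is not what conditions the rule; the second-to-last letter is.
"zaledkofg" has second-to-last letter 'f'. The stems whose second-to-last letter is 'f' (taflinifv → taalflinifv, sodafs → soaldafs, fepemufd → fealpemufd) insert -al- after the first vowel.
So zaledkofg → zaalledkofg.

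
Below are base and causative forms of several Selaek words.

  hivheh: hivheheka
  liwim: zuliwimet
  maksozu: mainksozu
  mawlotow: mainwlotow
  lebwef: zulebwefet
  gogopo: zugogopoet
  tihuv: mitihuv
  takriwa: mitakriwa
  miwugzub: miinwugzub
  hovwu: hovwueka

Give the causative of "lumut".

"lumut" begins with l-. The stems beginning with l- (lebwef → zulebwefet, liwim → zuliwimet) add zu- … -et around the stem.
The other patterns: stems beginning with h- add -eka; stems beginning with m- insert -in- after the first vowel; stems beginning with t- add the prefix mi-.
So lumut → zulumutet.

zulumutet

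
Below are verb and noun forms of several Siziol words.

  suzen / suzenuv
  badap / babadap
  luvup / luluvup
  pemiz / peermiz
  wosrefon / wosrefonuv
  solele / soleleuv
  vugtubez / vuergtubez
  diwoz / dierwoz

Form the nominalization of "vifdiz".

"vifdiz" ends in -z. The stems ending in -z (pemiz → peermiz, vugtubez → vuergtubez, diwoz → dierwoz) insert -er- after the first vowel.
The other patterns: stems ending in -p repeat the first consonant+vowel as a prefix; stems ending in -e or -n add -uv.
So vifdiz → vierfdiz.

vierfdiz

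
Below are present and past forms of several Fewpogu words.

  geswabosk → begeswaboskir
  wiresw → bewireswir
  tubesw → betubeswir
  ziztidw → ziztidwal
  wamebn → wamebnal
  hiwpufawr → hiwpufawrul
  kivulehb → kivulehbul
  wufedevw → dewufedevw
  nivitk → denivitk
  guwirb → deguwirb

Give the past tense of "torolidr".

torolidral

wiresw and ziztidw both end in -w yet inflect differently (bewireswir, ziztidwal), so the final letter is not what conditions the rule; the second-to-last letter is.
"torolidr" has second-to-last letter 'd'. The one such stem in the data (ziztidw → ziztidwal) adds -al, so the same rule applies.
The other patterns: stems whose second-to-last letter is 's' add be- … -ir around the stem; stems whose second-to-last letter is 'h' or 'w' add -ul; stems whose second-to-last letter is 'r', 't' or 'v' add the prefix de-.
So torolidr → torolidral.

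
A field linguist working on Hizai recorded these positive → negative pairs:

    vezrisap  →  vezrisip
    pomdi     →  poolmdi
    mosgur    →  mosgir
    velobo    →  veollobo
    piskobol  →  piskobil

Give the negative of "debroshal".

debroshil

"debroshal" ends in a consonant. The stems ending in a consonant (vezrisap → vezrisip, piskobol → piskobil, mosgur → mosgir) change the last vowel to 'i'.
The other pattern: stems ending in a vowel insert -ol- after the first vowel.
So debroshal → debroshil.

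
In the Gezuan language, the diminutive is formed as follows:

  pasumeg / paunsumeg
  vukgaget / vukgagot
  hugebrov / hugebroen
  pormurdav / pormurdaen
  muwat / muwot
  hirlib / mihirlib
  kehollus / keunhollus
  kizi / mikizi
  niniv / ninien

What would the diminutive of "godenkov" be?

godenkoen

"godenkov" ends in -v. The stems ending in -v (niniv → ninien, hugebrov → hugebroen, pormurdav → pormurdaen) drop the final letter and add -en.
The other patterns: stems ending in -t change the last vowel to 'o'; stems ending in -g or -s insert -un- after the first vowel; stems ending in -b or -i add the prefix mi-.
So godenkov → godenkoen.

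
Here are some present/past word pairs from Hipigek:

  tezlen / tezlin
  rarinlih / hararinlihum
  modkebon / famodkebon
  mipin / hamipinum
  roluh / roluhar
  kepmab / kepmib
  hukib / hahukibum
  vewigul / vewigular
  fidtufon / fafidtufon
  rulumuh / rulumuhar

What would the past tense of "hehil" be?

"hehil" has last vowel 'i'. The stems whose last vowel is 'i' (hukib → hahukibum, rarinlih → hararinlihum, mipin → hamipinum) add ha- … -um around the stem.
So hehil → hahehilum.

hahehilum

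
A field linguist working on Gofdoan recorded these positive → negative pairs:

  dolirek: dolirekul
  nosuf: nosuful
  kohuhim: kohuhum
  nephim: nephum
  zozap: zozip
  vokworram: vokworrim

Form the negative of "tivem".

tivemul

"tivem" has last vowel 'e'. The one such stem in the data (dolirek → dolirekul) adds -ul, so the same rule applies.
The other patterns: stems whose last vowel is 'i' change the last vowel to 'u'; stems whose last vowel is 'a' change the last vowel to 'i'.
So tivem → tivemul.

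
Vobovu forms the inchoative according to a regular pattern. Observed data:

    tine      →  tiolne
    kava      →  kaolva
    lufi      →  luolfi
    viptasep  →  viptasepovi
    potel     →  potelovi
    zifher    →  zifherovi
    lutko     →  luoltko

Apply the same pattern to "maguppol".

maguppolovi

viptasep and tine both have last vowel 'e' yet inflect differently (viptasepovi, tiolne), so the last vowel is not what conditions the rule; whether the stem ends in a vowel or a consonant is.
"maguppol" ends in a consonant. The stems ending in a consonant (viptasep → viptasepovi, potel → potelovi, zifher → zifherovi) add -ovi.
So maguppol → maguppolovi.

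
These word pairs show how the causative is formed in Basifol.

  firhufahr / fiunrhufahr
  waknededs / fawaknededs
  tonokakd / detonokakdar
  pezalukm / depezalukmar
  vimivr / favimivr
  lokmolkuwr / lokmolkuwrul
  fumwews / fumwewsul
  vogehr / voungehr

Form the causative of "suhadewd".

suhadewdul

vogehr and lokmolkuwr both end in -r yet inflect differently (voungehr, lokmolkuwrul), so the final letter is not what conditions the rule; the second-to-last letter is.
"suhadewd" has second-to-last letter 'w'. The stems whose second-to-last letter is 'w' (lokmolkuwr → lokmolkuwrul, fumwews → fumwewsul) add -ul.
So suhadewd → suhadewdul.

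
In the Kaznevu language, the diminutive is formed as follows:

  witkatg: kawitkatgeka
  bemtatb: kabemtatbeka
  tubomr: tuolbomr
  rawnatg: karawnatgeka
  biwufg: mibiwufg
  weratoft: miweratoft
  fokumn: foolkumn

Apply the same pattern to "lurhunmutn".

kalurhunmutneka

biwufg and witkatg both end in -g yet inflect differently (mibiwufg, kawitkatgeka), so the final letter is not what conditions the rule; the second-to-last letter is.
"lurhunmutn" has second-to-last letter 't'. The stems whose second-to-last letter is 't' (bemtatb → kabemtatbeka, witkatg → kawitkatgeka, rawnatg → karawnatgeka) add ka- … -eka around the stem.
The other patterns: stems whose second-to-last letter is 'f' add the prefix mi-; stems whose second-to-last letter is 'm' insert -ol- after the first vowel.
So lurhunmutn → kalurhunmutneka.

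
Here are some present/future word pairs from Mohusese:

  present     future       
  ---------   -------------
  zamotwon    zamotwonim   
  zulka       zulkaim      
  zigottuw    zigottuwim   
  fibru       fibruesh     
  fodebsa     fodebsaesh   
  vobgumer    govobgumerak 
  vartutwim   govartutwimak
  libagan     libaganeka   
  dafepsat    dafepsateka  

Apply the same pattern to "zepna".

zulka and fodebsa both end in -a yet inflect differently (zulkaim, fodebsaesh), so the final letter is not what conditions the rule; the first letter is.
"zepna" begins with z-. The stems beginning with z- (zamotwon → zamotwonim, zulka → zulkaim, zigottuw → zigottuwim) add -im.
So zepna → zepnaim.

zepnaim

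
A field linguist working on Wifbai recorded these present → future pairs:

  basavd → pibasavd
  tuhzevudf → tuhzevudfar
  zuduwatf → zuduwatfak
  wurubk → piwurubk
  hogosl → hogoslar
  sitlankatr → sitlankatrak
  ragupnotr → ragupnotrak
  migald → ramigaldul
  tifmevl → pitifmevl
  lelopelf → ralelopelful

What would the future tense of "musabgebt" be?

pimusabgebt

tuhzevudf and lelopelf both end in -f yet inflect differently (tuhzevudfar, ralelopelful), so the final letter is not what conditions the rule; the second-to-last letter is.
"musabgebt" has second-to-last letter 'b'. The one such stem in the data (wurubk → piwurubk) adds the prefix pi-, so the same rule applies.
So musabgebt → pimusabgebt.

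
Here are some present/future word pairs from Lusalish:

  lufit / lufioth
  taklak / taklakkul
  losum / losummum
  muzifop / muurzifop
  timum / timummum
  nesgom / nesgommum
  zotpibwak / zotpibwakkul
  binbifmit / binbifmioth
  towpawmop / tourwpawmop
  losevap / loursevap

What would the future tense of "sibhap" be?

siurbhap

nesgom and muzifop both have last vowel 'o' yet inflect differently (nesgommum, muurzifop), so the last vowel is not what conditions the rule; the final letter is.
"sibhap" ends in -p. The stems ending in -p (muzifop → muurzifop, losevap → loursevap, towpawmop → tourwpawmop) insert -ur- after the first vowel.
So sibhap → siurbhap.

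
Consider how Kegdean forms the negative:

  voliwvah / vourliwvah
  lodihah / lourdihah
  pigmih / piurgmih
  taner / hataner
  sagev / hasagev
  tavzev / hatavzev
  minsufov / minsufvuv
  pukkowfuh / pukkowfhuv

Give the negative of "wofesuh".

wofeshuv

"wofesuh" has last vowel 'u'. The one such stem in the data (pukkowfuh → pukkowfhuv) deletes the last vowel and adds -uv (as does minsufov), so the same rule applies.
The other patterns: stems whose last vowel is 'a' or 'i' insert -ur- after the first vowel; stems whose last vowel is 'e' add the prefix ha-.
So wofesuh → wofeshuv.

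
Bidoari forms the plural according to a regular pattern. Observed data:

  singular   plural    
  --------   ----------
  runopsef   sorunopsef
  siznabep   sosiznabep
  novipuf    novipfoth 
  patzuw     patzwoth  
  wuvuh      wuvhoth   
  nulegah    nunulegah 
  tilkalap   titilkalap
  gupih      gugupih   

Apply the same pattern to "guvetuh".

guvethoth

"guvetuh" has last vowel 'u'. The stems whose last vowel is 'u' (novipuf → novipfoth, patzuw → patzwoth, wuvuh → wuvhoth) delete the last vowel and add -oth.
So guvetuh → guvethoth.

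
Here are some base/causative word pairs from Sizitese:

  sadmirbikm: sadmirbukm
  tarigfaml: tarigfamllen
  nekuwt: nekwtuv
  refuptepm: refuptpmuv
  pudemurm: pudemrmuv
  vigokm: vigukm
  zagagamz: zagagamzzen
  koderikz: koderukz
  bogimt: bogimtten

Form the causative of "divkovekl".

divkovukl

zagagamz and koderikz both end in -z yet inflect differently (zagagamzzen, koderukz), so the final letter is not what conditions the rule; the second-to-last letter is.
"divkovekl" has second-to-last letter 'k'. The stems whose second-to-last letter is 'k' (vigokm → vigukm, koderikz → koderukz, sadmirbikm → sadmirbukm) change the last vowel to 'u'.
So divkovekl → divkovukl.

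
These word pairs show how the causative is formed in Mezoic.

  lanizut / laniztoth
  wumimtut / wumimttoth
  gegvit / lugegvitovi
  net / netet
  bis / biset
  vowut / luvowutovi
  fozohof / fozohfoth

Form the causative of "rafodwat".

rafodwtoth

"rafodwat" has 3 vowels. The stems with 3 vowels (wumimtut → wumimttoth, fozohof → fozohfoth, lanizut → laniztoth) delete the last vowel and add -oth.
The other patterns: stems with 1 vowel add -et; stems with 2 vowels add lu- … -ovi around the stem.
So rafodwat → rafodwtoth.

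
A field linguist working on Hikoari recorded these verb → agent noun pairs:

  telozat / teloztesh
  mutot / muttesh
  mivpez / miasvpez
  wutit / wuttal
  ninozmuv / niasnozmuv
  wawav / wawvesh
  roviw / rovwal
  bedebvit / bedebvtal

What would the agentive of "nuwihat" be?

nuwihtesh

mutot and bedebvit both end in -t yet inflect differently (muttesh, bedebvtal), so the final letter is not what conditions the rule; the last vowel is.
"nuwihat" has last vowel 'a'. The stems whose last vowel is 'a' (wawav → wawvesh, telozat → teloztesh) delete the last vowel and add -esh.
The other patterns: stems whose last vowel is 'i' delete the last vowel and add -al; stems whose last vowel is 'e' or 'u' insert -as- after the first vowel.
So nuwihat → nuwihtesh.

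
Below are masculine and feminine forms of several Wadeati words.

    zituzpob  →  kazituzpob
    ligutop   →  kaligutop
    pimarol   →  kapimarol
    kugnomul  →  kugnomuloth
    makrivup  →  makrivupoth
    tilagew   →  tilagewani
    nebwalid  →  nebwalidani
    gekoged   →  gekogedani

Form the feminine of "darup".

pimarol and kugnomul both end in -l yet inflect differently (kapimarol, kugnomuloth), so the final letter is not what conditions the rule; the last vowel is.
"darup" has last vowel 'u'. The stems whose last vowel is 'u' (kugnomul → kugnomuloth, makrivup → makrivupoth) add -oth.
So darup → darupoth.

darupoth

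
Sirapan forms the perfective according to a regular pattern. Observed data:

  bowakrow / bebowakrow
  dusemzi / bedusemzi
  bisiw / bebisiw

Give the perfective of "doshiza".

bedoshiza

Every pair shown (bowakrow → bebowakrow, dusemzi → bedusemzi, bisiw → bebisiw) follows the same rule: add the prefix be-.
So doshiza → bedoshiza.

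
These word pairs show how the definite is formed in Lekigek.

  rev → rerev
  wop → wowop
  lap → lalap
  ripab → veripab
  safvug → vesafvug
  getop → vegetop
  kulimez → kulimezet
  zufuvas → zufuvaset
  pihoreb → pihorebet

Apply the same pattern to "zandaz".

"zandaz" has 2 vowels. The stems with 2 vowels (ripab → veripab, safvug → vesafvug, getop → vegetop) add the prefix ve-.
The other patterns: stems with 1 vowel repeat the first consonant+vowel as a prefix; stems with 3 vowels add -et.
So zandaz → vezandaz.

vezandaz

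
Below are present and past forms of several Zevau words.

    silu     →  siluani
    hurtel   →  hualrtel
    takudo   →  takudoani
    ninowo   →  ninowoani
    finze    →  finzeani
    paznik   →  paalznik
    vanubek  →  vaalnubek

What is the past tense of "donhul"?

doalnhul

finze and vanubek both have last vowel 'e' yet inflect differently (finzeani, vaalnubek), so the last vowel is not what conditions the rule; whether the stem ends in a vowel or a consonant is.
"donhul" ends in a consonant. The stems ending in a consonant (paznik → paalznik, vanubek → vaalnubek, hurtel → hualrtel) insert -al- after the first vowel.
The other pattern: stems ending in a vowel add -ani.
So donhul → doalnhul.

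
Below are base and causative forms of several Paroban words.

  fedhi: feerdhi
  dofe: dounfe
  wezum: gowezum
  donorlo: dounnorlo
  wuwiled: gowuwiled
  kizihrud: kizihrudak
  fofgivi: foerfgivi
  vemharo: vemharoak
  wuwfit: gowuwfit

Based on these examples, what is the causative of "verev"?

verevak

wuwiled and kizihrud both end in -d yet inflect differently (gowuwiled, kizihrudak), so the final letter is not what conditions the rule; the first letter is.
"verev" begins with v-. The one such stem in the data (vemharo → vemharoak) adds -ak, so the same rule applies.
The other patterns: stems beginning with w- add the prefix go-; stems beginning with d- insert -un- after the first vowel; stems beginning with f- insert -er- after the first vowel.
So verev → verevak.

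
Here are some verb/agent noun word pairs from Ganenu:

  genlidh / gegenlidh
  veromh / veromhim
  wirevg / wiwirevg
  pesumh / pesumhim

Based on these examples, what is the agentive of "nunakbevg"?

veromh and genlidh both end in -h yet inflect differently (veromhim, gegenlidh), so the final letter is not what conditions the rule; the second-to-last letter is.
"nunakbevg" has second-to-last letter 'v'. The one such stem in the data (wirevg → wiwirevg) repeats the first consonant+vowel as a prefix (as does genlidh), so the same rule applies.
The other pattern: stems whose second-to-last letter is 'm' add -im.
So nunakbevg → nununakbevg.

nununakbevg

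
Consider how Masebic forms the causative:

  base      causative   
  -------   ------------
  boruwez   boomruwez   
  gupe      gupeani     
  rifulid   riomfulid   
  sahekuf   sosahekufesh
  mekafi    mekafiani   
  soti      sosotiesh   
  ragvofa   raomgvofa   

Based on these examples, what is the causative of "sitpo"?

soti and mekafi both end in -i yet inflect differently (sosotiesh, mekafiani), so the final letter is not what conditions the rule; the first letter is.
"sitpo" begins with s-. The stems beginning with s- (soti → sosotiesh, sahekuf → sosahekufesh) add so- … -esh around the stem.
The other patterns: stems beginning with b- or r- insert -om- after the first vowel; stems beginning with g- or m- add -ani.
So sitpo → sositpoesh.

sositpoesh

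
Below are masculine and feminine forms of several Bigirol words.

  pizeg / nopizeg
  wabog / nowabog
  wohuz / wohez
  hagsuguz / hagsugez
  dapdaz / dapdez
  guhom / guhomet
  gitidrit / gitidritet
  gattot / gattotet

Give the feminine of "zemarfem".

zemarfemet

wabog and guhom both have last vowel 'o' yet inflect differently (nowabog, guhomet), so the last vowel is not what conditions the rule; the final letter is.
"zemarfem" ends in -m. The one such stem in the data (guhom → guhomet) adds -et, so the same rule applies.
So zemarfem → zemarfemet.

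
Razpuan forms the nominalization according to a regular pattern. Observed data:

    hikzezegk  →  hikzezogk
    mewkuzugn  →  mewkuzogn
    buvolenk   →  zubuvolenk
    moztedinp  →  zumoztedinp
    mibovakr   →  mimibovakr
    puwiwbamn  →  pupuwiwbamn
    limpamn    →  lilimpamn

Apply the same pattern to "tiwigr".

tiwogr

hikzezegk and buvolenk both end in -k yet inflect differently (hikzezogk, zubuvolenk), so the final letter is not what conditions the rule; the second-to-last letter is.
"tiwigr" has second-to-last letter 'g'. The stems whose second-to-last letter is 'g' (hikzezegk → hikzezogk, mewkuzugn → mewkuzogn) change the last vowel to 'o'.
So tiwigr → tiwogr.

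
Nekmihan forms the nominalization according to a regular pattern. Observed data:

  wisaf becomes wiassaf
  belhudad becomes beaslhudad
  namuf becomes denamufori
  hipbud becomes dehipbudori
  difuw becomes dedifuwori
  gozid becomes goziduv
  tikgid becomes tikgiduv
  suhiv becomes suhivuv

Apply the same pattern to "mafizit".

belhudad and tikgid both end in -d yet inflect differently (beaslhudad, tikgiduv), so the final letter is not what conditions the rule; the last vowel is.
"mafizit" has last vowel 'i'. The stems whose last vowel is 'i' (tikgid → tikgiduv, gozid → goziduv, suhiv → suhivuv) add -uv.
So mafizit → mafizituv.

mafizituv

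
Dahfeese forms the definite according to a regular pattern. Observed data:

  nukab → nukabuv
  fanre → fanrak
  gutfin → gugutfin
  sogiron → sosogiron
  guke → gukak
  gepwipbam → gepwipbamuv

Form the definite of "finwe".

finwak

guke and gutfin both begin with g- yet inflect differently (gukak, gugutfin), so the first letter is not what conditions the rule; the final letter is.
"finwe" ends in -e. The stems ending in -e (fanre → fanrak, guke → gukak) drop the final letter and add -ak.
So finwe → finwak.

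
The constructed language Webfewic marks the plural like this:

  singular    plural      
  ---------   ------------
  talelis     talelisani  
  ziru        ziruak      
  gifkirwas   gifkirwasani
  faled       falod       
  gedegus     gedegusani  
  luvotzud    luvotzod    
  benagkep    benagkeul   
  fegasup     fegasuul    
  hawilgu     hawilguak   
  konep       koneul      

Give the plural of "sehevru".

sehevruak

gedegus and fegasup both have last vowel 'u' yet inflect differently (gedegusani, fegasuul), so the last vowel is not what conditions the rule; the final letter is.
"sehevru" ends in -u. The stems ending in -u (ziru → ziruak, hawilgu → hawilguak) add -ak.
The other patterns: stems ending in -s add -ani; stems ending in -p drop the final letter and add -ul; stems ending in -d change the last vowel to 'o'.
So sehevru → sehevruak.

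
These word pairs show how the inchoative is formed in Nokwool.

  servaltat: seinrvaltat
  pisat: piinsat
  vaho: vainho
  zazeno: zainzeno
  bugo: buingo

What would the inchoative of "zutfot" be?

Every pair shown (servaltat → seinrvaltat, pisat → piinsat, vaho → vainho, …) follows the same rule: insert -in- after the first vowel.
So zutfot → zuintfot.

zuintfot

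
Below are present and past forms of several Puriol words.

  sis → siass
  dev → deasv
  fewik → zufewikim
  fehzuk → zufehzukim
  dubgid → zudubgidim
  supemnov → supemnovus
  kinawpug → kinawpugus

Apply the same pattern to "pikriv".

dev and supemnov both end in -v yet inflect differently (deasv, supemnovus), so the final letter is not what conditions the rule; the number of vowels is.
"pikriv" has 2 vowels. The stems with 2 vowels (fewik → zufewikim, fehzuk → zufehzukim, dubgid → zudubgidim) add zu- … -im around the stem.
So pikriv → zupikrivim.

zupikrivim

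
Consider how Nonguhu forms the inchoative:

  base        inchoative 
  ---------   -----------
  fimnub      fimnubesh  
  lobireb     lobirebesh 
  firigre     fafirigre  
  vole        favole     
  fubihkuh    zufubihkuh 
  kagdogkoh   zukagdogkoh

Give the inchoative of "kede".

fakede

"kede" ends in -e. The stems ending in -e (firigre → fafirigre, vole → favole) add the prefix fa-.
The other patterns: stems ending in -b add -esh; stems ending in -h add the prefix zu-.
So kede → fakede.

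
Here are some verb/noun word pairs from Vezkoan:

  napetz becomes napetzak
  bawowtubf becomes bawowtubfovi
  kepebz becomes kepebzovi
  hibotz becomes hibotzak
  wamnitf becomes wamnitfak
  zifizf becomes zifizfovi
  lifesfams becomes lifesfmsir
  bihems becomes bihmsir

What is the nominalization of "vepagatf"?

vepagatfak

kepebz and hibotz both end in -z yet inflect differently (kepebzovi, hibotzak), so the final letter is not what conditions the rule; the second-to-last letter is.
"vepagatf" has second-to-last letter 't'. The stems whose second-to-last letter is 't' (hibotz → hibotzak, napetz → napetzak, wamnitf → wamnitfak) add -ak.
The other patterns: stems whose second-to-last letter is 'b' or 'z' add -ovi; stems whose second-to-last letter is 'm' delete the last vowel and add -ir.
So vepagatf → vepagatfak.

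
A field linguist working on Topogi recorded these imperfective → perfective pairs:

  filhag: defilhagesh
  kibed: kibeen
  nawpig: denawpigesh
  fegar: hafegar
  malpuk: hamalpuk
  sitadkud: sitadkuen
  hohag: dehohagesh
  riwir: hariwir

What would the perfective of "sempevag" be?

desempevagesh

sitadkud and malpuk both have last vowel 'u' yet inflect differently (sitadkuen, hamalpuk), so the last vowel is not what conditions the rule; the final letter is.
"sempevag" ends in -g. The stems ending in -g (nawpig → denawpigesh, hohag → dehohagesh, filhag → defilhagesh) add de- … -esh around the stem.
The other patterns: stems ending in -d drop the final letter and add -en; stems ending in -k or -r add the prefix ha-.
So sempevag → desempevagesh.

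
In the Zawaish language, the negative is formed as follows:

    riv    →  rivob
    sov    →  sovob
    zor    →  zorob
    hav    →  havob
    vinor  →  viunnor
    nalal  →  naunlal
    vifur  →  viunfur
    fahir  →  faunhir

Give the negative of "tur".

zor and vinor both end in -r yet inflect differently (zorob, viunnor), so the final letter is not what conditions the rule; the number of vowels is.
"tur" has 1 vowel. The stems with 1 vowel (riv → rivob, sov → sovob, zor → zorob) add -ob.
So tur → turob.

turob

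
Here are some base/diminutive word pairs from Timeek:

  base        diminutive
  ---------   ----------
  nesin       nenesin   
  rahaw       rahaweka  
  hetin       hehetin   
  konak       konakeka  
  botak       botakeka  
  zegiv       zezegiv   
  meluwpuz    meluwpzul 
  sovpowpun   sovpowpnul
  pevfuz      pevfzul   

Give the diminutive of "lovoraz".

lovorazeka

"lovoraz" has last vowel 'a'. The stems whose last vowel is 'a' (rahaw → rahaweka, botak → botakeka, konak → konakeka) add -eka.
The other patterns: stems whose last vowel is 'i' repeat the first consonant+vowel as a prefix; stems whose last vowel is 'u' delete the last vowel and add -ul.
So lovoraz → lovorazeka.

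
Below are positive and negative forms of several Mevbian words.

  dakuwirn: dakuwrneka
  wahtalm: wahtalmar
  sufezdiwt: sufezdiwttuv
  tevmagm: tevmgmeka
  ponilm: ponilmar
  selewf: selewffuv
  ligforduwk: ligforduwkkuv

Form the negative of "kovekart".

kovekrteka

ponilm and tevmagm both end in -m yet inflect differently (ponilmar, tevmgmeka), so the final letter is not what conditions the rule; the second-to-last letter is.
"kovekart" has second-to-last letter 'r'. The one such stem in the data (dakuwirn → dakuwrneka) deletes the last vowel and adds -eka (as does tevmagm), so the same rule applies.
So kovekart → kovekrteka.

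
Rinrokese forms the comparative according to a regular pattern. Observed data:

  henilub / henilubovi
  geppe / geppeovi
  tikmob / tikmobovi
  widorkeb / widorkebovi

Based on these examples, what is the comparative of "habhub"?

Every pair shown (henilub → henilubovi, geppe → geppeovi, tikmob → tikmobovi, …) follows the same rule: add -ovi.
So habhub → habhubovi.

habhubovi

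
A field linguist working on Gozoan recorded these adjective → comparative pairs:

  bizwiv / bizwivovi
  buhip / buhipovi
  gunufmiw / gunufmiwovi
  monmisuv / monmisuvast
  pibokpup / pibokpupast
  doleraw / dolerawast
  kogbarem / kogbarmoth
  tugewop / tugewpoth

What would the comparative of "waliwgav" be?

bizwiv and monmisuv both end in -v yet inflect differently (bizwivovi, monmisuvast), so the final letter is not what conditions the rule; the last vowel is.
"waliwgav" has last vowel 'a'. The one such stem in the data (doleraw → dolerawast) adds -ast, so the same rule applies.
The other patterns: stems whose last vowel is 'i' add -ovi; stems whose last vowel is 'e' or 'o' delete the last vowel and add -oth.
So waliwgav → waliwgavast.

waliwgavast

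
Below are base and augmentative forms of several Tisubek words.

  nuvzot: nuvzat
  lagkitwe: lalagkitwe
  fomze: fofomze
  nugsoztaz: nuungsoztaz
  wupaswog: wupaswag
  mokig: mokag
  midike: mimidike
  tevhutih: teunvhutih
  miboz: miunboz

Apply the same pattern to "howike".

miboz and nuvzot both have last vowel 'o' yet inflect differently (miunboz, nuvzat), so the last vowel is not what conditions the rule; the final letter is.
"howike" ends in -e. The stems ending in -e (midike → mimidike, lagkitwe → lalagkitwe, fomze → fofomze) repeat the first consonant+vowel as a prefix.
So howike → hohowike.

hohowike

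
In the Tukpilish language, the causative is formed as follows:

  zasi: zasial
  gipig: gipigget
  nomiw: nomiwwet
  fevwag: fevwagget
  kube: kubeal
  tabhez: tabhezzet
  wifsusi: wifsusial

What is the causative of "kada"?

"kada" ends in a vowel. The stems ending in a vowel (wifsusi → wifsusial, kube → kubeal, zasi → zasial) add -al.
The other pattern: stems ending in a consonant double the final consonant and add -et.
So kada → kadaal.

kadaal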